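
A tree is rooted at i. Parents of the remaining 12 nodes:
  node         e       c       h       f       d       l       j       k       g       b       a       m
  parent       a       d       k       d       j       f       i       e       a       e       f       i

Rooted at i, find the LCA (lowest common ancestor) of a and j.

Path a→root: a f d j i; path j→root: j i.
First common node: j.

j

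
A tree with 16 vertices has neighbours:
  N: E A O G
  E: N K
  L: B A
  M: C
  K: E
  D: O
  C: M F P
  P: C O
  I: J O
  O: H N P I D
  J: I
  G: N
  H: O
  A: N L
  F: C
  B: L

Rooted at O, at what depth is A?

2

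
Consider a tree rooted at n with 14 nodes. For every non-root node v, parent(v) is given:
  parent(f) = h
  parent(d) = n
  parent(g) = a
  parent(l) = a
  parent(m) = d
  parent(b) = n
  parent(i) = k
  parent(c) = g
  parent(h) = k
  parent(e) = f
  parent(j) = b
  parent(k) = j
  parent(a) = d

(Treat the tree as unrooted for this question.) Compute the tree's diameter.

Starting from e, a farthest node is c at distance 10.
One longest path: e – f – h – k – j – b – n – d – a – g – c.
So the diameter is 10.

10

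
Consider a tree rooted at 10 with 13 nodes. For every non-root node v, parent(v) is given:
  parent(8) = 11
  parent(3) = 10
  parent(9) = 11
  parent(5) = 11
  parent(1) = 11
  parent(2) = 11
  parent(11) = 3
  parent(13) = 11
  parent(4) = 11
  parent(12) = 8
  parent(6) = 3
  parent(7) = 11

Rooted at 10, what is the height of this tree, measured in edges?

A deepest node is 12, reached by 10–3–11–8–12.
That path has 4 edges, so the height is 4.

4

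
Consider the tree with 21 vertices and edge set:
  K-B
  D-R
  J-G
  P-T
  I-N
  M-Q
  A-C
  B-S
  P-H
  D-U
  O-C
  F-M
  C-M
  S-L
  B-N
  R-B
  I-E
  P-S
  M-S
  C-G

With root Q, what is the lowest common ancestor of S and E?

S

Path S→root: S M Q; path E→root: E I N B S M Q.
First common node: S.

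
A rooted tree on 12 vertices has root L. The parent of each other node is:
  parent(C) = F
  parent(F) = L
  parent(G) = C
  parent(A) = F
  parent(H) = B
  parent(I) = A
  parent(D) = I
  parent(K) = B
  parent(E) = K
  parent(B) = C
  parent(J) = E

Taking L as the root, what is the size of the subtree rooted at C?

The subtree rooted at C contains: C, B, G, K, H, E, J — 7 nodes.

7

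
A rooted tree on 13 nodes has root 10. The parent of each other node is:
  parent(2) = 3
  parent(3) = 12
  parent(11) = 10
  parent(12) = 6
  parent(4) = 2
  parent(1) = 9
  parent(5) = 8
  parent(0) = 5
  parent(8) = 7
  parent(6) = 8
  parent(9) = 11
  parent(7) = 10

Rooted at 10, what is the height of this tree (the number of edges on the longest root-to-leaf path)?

7

A deepest node is 4, reached by 10–7–8–6–12–3–2–4.
That path has 7 edges, so the height is 7.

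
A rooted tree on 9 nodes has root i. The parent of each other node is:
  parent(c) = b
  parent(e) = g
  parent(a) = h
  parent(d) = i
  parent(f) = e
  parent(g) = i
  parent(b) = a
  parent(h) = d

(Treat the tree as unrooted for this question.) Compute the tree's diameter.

Starting from f, a farthest node is c at distance 8.
One longest path: f - e - g - i - d - h - a - b - c.
So the diameter is 8.

8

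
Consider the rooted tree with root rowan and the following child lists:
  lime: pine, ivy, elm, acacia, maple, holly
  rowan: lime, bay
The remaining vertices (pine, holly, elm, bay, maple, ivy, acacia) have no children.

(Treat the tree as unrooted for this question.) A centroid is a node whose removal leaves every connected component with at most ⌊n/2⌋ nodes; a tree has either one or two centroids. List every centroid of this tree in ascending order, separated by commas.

lime

Removing lime splits the tree into components of sizes 2, 1, 1, 1, 1, 1, 1; the largest is 2 ≤ ⌊9/2⌋ = 4.
No neighbour of lime does as well, so lime is the unique centroid.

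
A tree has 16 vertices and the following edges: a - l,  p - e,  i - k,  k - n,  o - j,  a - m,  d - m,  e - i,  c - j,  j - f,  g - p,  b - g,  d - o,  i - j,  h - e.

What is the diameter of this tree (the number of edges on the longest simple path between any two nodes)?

BFS from b reaches l last, at distance 10; BFS from l confirms no node is farther.
Path: b-g-p-e-i-j-o-d-m-a-l.

10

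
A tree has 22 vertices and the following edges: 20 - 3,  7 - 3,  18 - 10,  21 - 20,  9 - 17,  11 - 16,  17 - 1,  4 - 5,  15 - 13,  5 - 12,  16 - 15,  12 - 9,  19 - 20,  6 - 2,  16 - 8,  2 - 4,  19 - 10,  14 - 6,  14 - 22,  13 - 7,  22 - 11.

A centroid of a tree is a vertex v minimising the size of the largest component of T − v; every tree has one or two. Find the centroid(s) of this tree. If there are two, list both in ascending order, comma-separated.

Removing 11 splits the tree into components of sizes 11, 10; the largest is 11 ≤ ⌊22/2⌋ = 11.
Its neighbour 16 also leaves a largest component of size 11, so both are centroids.

11, 16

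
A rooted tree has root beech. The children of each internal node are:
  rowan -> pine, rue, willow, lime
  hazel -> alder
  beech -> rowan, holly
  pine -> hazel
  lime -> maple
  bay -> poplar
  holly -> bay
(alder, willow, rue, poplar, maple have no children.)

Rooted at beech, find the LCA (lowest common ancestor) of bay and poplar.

bay

Ancestors of bay (toward the root): bay, holly, beech.
Ancestors of poplar: poplar, bay, holly, beech.
The deepest node appearing in both lists is bay.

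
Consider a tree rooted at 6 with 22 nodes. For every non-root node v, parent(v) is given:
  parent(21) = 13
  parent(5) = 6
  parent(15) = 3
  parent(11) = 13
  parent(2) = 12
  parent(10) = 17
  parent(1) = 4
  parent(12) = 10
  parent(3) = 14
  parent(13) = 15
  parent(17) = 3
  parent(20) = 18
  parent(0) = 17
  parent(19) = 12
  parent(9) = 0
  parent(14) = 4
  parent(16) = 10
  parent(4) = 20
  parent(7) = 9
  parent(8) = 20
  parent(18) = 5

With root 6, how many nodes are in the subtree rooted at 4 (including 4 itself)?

4's subtree: {4, 14, 1, 3, 17, 15, 0, 10, 13, 9, 12, 16, 21, 11, 7, 19, 2}, size 17.

17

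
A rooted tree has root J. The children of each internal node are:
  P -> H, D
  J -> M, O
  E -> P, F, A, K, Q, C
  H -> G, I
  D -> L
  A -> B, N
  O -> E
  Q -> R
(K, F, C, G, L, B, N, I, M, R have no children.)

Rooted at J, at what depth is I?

J – O – E – P – H – I — 5 edges.

5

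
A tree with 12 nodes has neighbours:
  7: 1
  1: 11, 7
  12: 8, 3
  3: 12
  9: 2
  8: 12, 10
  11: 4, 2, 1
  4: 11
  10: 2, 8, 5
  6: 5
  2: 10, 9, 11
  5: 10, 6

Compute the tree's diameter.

BFS from 3 reaches 7 last, at distance 7; BFS from 7 confirms no node is farther.
Path: 3 – 12 – 8 – 10 – 2 – 11 – 1 – 7.

7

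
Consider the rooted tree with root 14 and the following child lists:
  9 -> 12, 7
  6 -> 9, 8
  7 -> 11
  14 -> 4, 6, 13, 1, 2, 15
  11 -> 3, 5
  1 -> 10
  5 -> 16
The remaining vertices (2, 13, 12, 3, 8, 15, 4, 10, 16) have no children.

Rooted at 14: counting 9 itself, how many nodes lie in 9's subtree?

7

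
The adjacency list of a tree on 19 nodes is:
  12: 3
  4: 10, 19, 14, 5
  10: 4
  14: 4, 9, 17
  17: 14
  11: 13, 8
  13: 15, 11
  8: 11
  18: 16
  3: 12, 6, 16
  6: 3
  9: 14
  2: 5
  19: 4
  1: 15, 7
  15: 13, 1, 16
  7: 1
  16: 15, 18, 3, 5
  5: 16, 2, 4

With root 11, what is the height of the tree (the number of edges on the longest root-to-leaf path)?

7

The longest root-to-leaf path is 11-13-15-16-5-4-14-17 (7 edges).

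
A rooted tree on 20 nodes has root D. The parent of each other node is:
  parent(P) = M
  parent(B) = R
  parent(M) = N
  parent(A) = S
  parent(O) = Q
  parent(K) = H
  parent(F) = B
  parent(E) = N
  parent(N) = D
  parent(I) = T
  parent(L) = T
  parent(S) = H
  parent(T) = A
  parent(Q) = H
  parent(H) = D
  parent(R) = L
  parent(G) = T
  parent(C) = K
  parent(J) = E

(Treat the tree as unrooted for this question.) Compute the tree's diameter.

BFS from J reaches F last, at distance 11; BFS from F confirms no node is farther.
Path: J - E - N - D - H - S - A - T - L - R - B - F.

11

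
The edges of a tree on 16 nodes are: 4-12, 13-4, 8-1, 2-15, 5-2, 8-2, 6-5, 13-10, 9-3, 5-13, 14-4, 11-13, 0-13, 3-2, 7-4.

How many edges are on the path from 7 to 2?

Walking from 7: 7 - 4 - 13 - 5 - 2. Length 4.

4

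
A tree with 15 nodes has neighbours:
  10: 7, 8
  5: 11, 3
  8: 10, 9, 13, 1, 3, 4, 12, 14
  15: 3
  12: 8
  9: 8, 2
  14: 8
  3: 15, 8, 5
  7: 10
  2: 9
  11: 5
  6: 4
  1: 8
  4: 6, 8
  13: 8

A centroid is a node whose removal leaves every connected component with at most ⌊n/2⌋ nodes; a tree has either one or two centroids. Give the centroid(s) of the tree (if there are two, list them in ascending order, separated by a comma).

8

If 8 is removed the pieces have sizes 4, 2, 2, 2, 1, 1, 1, 1, all ≤ ⌊15/2⌋ = 7.
No neighbour of 8 does as well, so 8 is the unique centroid.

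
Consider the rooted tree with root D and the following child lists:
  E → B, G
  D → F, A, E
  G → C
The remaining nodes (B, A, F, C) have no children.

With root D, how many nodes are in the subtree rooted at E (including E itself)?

E's subtree: {E, G, B, C}, size 4.

4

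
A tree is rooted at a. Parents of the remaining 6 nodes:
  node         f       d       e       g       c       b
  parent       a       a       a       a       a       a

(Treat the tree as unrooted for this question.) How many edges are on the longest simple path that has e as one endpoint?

Distances from e peak at 2, attained at g (f, b, d, c also at distance 2).
e-a-g

2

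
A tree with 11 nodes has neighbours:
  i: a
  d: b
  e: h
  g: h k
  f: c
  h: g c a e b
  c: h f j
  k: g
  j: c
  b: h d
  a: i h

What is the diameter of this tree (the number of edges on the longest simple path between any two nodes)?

BFS from k reaches j last, at distance 4; BFS from j confirms no node is farther.
Path: k – g – h – c – j.

4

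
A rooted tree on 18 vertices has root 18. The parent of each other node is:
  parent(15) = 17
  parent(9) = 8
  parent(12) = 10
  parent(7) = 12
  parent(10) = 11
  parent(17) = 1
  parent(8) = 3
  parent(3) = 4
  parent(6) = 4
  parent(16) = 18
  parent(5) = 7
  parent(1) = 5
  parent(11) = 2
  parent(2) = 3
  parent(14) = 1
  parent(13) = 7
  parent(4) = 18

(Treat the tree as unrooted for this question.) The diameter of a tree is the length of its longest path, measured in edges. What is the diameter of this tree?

12

BFS from 15 reaches 16 last, at distance 12; BFS from 16 confirms no node is farther.
Path: 15 – 17 – 1 – 5 – 7 – 12 – 10 – 11 – 2 – 3 – 4 – 18 – 16.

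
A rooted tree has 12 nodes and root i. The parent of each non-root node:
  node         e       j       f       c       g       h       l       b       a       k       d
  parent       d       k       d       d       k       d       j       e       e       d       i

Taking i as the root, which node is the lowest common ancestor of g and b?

Path g→root: g k d i; path b→root: b e d i.
First common node: d.

d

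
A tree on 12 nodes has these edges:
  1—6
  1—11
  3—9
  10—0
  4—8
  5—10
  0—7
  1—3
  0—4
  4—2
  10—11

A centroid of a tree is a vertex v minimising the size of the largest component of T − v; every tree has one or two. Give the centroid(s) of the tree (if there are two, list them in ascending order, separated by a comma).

10

If 10 is removed the pieces have sizes 5, 5, 1, all ≤ ⌊12/2⌋ = 6.
No neighbour of 10 does as well, so 10 is the unique centroid.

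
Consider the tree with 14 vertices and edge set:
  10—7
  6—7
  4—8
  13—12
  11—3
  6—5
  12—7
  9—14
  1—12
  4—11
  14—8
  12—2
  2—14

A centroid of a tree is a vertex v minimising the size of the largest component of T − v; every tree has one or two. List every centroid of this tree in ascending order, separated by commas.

If 2 is removed the pieces have sizes 7, 6, all ≤ ⌊14/2⌋ = 7.
12 is adjacent to 2 and is also a centroid (the largest component after removing it is likewise 7).

2, 12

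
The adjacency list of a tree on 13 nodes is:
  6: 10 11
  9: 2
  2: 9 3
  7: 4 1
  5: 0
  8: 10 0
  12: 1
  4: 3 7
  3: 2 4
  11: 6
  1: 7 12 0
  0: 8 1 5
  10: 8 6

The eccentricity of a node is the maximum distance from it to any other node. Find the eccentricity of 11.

The node farthest from 11 is 9, via 11–6–10–8–0–1–7–4–3–2–9 — 10 edges.

10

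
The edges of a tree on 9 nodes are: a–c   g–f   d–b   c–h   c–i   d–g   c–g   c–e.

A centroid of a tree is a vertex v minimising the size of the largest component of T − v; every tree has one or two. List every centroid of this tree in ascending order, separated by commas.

Delete c: the remaining components have sizes 4, 1, 1, 1, 1. Max 4 ≤ 4, so c is a centroid.
Every other node leaves some component of size > 4, so the centroid is unique.

c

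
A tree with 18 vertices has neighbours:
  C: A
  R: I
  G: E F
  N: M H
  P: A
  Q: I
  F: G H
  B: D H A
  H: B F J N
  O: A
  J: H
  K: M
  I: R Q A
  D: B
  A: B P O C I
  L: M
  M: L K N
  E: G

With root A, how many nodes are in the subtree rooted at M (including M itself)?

M's subtree: {M, L, K}, size 3.

3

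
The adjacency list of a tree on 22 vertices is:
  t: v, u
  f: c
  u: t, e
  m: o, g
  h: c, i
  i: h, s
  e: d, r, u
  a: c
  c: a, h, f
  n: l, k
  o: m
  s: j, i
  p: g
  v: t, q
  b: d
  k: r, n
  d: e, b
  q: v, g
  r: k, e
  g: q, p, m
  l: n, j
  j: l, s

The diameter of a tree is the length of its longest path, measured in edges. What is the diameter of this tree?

17

BFS from f reaches o last, at distance 17; BFS from o confirms no node is farther.
Path: f-c-h-i-s-j-l-n-k-r-e-u-t-v-q-g-m-o.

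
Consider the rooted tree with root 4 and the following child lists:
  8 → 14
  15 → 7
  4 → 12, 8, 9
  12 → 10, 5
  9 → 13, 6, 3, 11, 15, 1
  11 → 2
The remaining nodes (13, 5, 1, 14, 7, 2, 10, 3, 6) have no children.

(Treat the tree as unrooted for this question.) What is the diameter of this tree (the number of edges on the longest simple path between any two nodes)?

A longest path is 5 – 12 – 4 – 9 – 11 – 2, with 5 edges.

5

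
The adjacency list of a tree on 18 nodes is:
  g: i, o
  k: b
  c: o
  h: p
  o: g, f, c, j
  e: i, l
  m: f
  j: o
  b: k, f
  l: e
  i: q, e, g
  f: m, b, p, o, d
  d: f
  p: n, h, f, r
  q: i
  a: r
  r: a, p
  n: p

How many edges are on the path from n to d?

n–p–f–d: 3 edges.

3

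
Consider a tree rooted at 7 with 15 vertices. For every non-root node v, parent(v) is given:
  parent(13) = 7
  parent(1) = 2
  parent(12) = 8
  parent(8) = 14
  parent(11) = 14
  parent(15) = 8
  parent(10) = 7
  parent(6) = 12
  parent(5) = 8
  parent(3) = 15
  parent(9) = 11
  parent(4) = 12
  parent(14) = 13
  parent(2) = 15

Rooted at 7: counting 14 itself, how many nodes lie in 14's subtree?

14's subtree: {14, 8, 11, 5, 12, 15, 9, 4, 6, 3, 2, 1}, size 12.

12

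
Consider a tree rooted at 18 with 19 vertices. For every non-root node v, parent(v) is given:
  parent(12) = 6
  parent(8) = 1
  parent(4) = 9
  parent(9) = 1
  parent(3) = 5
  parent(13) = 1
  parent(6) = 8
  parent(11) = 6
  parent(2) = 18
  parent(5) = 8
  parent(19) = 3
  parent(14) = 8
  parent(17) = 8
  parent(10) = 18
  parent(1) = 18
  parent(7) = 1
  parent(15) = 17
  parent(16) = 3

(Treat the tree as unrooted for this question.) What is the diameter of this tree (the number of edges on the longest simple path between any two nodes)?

6

Starting from 19, a farthest node is 4 at distance 6.
One longest path: 19 - 3 - 5 - 8 - 1 - 9 - 4.
So the diameter is 6.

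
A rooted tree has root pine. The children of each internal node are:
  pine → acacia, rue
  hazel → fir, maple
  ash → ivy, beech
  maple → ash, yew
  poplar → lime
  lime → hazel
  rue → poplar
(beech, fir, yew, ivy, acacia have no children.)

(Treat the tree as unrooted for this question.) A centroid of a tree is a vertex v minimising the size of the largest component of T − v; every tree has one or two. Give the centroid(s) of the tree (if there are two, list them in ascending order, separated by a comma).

Removing hazel splits the tree into components of sizes 5, 5, 1; the largest is 5 ≤ ⌊12/2⌋ = 6.
Every other node leaves some component of size > 6, so the centroid is unique.

hazel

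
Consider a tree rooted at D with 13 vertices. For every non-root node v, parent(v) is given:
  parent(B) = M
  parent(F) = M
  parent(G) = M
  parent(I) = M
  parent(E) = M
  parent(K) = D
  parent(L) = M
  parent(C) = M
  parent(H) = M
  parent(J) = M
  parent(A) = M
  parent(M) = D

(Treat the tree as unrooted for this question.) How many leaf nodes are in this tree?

11

Degree-1 nodes: A, B, C, E, F, G, H, I, J, K, L — 11 of them.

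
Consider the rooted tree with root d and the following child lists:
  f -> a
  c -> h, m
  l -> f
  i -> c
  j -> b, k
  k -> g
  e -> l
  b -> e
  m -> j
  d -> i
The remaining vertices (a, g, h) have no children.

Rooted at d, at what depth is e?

Path from d to e: d–i–c–m–j–b–e, which has 6 edges.

6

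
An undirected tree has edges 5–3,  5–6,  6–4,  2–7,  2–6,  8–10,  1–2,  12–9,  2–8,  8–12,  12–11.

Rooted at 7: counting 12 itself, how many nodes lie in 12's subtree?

Descendants of 12 (including itself): 12, 9, 11. That's 3.

3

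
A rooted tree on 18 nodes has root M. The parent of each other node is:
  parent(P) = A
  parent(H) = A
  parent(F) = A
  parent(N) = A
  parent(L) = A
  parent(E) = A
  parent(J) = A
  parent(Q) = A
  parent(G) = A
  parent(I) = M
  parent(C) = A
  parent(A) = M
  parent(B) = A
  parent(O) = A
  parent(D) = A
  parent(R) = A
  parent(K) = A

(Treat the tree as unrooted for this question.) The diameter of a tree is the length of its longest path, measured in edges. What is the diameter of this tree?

BFS from I reaches R last, at distance 3; BFS from R confirms no node is farther.
Path: I - M - A - R.

3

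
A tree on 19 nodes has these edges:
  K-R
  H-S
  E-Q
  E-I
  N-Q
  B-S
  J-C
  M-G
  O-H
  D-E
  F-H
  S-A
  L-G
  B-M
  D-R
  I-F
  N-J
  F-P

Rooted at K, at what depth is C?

K → R → D → E → Q → N → J → C — 7 edges.

7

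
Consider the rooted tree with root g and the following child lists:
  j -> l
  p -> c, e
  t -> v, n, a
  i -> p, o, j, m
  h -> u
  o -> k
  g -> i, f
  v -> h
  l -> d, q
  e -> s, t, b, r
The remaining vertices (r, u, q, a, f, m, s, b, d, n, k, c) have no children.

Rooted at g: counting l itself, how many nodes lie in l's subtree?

Descendants of l (including itself): l, q, d. That's 3.

3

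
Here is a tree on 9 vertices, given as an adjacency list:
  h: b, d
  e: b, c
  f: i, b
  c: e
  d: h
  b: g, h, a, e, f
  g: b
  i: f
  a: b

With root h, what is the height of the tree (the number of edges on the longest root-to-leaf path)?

3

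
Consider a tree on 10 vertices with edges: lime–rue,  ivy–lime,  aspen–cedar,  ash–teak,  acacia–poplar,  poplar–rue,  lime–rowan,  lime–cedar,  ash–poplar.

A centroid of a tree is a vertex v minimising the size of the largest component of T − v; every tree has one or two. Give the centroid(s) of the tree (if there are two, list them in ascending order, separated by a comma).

Delete lime: the remaining components have sizes 5, 2, 1, 1. Max 5 ≤ 5, so lime is a centroid.
Its neighbour rue also leaves a largest component of size 5, so both are centroids.

lime, rue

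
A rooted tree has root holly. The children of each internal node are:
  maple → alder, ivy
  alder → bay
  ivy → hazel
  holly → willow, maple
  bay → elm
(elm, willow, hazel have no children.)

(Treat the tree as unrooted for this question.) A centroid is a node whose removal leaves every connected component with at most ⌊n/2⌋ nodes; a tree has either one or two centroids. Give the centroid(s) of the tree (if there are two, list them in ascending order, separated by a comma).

maple

Removing maple splits the tree into components of sizes 3, 2, 2; the largest is 3 ≤ ⌊8/2⌋ = 4.
Every other node leaves some component of size > 4, so the centroid is unique.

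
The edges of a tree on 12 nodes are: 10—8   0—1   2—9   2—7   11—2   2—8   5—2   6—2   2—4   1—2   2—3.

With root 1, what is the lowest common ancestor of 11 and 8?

11's ancestor chain is 11, 2, 1 and 8's is 8, 2, 1; they first meet at 2.

2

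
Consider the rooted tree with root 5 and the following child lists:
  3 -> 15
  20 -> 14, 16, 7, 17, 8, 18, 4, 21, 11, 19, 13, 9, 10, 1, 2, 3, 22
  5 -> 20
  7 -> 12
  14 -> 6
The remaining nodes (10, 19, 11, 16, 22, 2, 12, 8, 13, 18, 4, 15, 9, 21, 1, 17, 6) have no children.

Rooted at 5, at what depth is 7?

Path from 5 to 7: 5–20–7, which has 2 edges.

2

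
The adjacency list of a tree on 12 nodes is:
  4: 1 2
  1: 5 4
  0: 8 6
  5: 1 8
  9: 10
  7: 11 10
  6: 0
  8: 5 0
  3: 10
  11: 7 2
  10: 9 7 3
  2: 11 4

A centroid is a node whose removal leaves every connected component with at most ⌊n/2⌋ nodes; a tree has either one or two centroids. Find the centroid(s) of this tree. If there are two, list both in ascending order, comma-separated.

2, 4

If 2 is removed the pieces have sizes 6, 5, all ≤ ⌊12/2⌋ = 6.
Its neighbour 4 also leaves a largest component of size 6, so both are centroids.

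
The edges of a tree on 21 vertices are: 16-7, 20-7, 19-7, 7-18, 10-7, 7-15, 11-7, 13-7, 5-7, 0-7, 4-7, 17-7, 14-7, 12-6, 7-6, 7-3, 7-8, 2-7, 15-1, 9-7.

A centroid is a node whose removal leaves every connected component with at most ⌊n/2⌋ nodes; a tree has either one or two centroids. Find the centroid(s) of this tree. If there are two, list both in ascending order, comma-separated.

Delete 7: the remaining components have sizes 2, 2, 1, 1, 1, 1, 1, 1, 1, 1, 1, 1, 1, 1, 1, 1, 1, 1. Max 2 ≤ 10, so 7 is a centroid.
No neighbour of 7 does as well, so 7 is the unique centroid.

7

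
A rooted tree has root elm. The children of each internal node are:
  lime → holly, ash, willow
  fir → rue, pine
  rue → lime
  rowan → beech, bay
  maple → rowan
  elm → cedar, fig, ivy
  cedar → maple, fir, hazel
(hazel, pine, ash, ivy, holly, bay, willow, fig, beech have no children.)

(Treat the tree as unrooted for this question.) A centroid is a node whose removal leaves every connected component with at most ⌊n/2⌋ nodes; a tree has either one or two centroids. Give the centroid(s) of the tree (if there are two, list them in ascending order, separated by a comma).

Delete cedar: the remaining components have sizes 7, 4, 3, 1. Max 7 ≤ 8, so cedar is a centroid.
No neighbour of cedar does as well, so cedar is the unique centroid.

cedar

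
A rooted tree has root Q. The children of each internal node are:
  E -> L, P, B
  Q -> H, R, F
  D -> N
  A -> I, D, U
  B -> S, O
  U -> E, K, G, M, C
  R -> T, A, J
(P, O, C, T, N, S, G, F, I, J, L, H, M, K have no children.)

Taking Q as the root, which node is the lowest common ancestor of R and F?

Path R→root: R Q; path F→root: F Q.
First common node: Q.

Q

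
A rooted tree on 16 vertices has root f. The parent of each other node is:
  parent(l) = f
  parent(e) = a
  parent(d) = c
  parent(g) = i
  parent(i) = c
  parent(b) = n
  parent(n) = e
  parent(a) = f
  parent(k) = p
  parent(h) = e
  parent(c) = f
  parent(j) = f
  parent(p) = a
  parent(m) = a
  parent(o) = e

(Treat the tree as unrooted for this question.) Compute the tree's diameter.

BFS from g reaches b last, at distance 7; BFS from b confirms no node is farther.
Path: g-i-c-f-a-e-n-b.

7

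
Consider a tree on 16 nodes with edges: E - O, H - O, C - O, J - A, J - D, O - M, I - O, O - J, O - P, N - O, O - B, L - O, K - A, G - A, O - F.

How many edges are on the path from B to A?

3

The path is B–O–J–A, which has 3 edges.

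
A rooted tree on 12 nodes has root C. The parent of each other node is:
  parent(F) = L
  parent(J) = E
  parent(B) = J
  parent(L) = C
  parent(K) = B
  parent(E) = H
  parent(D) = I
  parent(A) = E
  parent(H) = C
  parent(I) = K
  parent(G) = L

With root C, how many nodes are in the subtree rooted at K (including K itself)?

K's subtree: {K, I, D}, size 3.

3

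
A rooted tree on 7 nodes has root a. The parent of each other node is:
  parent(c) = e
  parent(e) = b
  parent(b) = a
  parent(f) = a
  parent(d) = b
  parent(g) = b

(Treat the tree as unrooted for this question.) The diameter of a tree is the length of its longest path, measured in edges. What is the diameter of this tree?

A longest path is c-e-b-a-f, with 4 edges.

4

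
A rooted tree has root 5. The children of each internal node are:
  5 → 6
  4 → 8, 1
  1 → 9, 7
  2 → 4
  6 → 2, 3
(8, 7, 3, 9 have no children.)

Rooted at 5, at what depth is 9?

Path from 5 to 9: 5 → 6 → 2 → 4 → 1 → 9, which has 5 edges.

5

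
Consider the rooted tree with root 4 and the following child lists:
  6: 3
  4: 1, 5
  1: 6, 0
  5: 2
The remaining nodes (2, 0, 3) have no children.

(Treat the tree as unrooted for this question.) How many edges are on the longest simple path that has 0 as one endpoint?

4

A farthest node from 0 is 2.
The path 0–1–4–5–2 has 4 edges.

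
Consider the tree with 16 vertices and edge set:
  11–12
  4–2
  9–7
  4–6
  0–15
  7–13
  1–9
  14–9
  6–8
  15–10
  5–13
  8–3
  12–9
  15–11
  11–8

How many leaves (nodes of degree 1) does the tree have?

Degree-1 nodes: 0, 1, 2, 3, 5, 10, 14 — 7 of them.

7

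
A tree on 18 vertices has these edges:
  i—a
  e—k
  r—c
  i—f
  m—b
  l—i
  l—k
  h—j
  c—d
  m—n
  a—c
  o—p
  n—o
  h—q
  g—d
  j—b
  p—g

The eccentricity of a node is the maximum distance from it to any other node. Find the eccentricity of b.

The node farthest from b is e, via b–m–n–o–p–g–d–c–a–i–l–k–e — 12 edges.

12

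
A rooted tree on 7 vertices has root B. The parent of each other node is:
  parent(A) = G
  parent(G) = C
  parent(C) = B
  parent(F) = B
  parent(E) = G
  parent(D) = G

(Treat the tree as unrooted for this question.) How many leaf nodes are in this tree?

4

Degree-1 nodes: A, D, E, F — 4 of them.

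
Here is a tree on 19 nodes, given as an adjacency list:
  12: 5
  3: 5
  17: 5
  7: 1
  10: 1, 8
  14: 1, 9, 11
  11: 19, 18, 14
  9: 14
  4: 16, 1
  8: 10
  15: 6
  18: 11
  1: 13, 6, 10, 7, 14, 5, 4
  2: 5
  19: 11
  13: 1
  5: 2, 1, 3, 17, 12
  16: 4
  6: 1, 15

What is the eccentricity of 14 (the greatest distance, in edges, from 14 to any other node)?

3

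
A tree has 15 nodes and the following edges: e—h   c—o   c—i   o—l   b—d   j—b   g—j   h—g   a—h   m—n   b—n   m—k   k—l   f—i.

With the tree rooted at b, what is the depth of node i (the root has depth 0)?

Path from b to i: b – n – m – k – l – o – c – i, which has 7 edges.

7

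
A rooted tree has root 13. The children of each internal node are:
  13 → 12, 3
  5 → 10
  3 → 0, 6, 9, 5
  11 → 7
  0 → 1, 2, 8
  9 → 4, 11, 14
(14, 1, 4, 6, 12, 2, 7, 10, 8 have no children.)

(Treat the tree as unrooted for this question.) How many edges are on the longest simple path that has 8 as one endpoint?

5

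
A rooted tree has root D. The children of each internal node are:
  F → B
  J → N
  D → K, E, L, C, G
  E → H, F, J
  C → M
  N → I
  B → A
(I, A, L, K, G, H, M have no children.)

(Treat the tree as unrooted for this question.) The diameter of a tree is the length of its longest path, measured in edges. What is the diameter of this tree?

6

BFS from M reaches A last, at distance 6; BFS from A confirms no node is farther.
Path: M – C – D – E – F – B – A.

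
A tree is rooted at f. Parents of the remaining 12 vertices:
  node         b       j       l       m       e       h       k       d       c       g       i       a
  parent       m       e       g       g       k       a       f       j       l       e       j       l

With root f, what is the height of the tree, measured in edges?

6

A deepest node is h, reached by f – k – e – g – l – a – h.
That path has 6 edges, so the height is 6.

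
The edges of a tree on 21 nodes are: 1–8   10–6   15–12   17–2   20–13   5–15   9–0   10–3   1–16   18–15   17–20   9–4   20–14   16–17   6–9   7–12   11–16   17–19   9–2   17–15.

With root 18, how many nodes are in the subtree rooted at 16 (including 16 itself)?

4

16's subtree: {16, 1, 11, 8}, size 4.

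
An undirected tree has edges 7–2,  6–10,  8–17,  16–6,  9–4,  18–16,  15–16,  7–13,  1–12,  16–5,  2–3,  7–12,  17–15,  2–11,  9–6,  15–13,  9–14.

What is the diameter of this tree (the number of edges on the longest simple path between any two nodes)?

8

A longest path is 1-12-7-13-15-16-6-9-4, with 8 edges.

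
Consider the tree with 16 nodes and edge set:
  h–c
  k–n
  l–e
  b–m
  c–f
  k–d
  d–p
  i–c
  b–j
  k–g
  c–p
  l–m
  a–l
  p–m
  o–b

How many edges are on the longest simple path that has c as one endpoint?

4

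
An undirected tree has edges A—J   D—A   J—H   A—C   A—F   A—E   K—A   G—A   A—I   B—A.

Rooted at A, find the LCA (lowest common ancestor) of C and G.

Path C→root: C A; path G→root: G A.
First common node: A.

A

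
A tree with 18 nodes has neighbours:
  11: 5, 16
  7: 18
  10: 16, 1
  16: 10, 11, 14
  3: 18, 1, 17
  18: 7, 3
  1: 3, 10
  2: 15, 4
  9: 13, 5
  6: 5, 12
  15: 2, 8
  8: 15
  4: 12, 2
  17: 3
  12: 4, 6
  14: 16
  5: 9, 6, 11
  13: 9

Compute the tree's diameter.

Starting from 8, a farthest node is 7 at distance 13.
One longest path: 8 - 15 - 2 - 4 - 12 - 6 - 5 - 11 - 16 - 10 - 1 - 3 - 18 - 7.
So the diameter is 13.

13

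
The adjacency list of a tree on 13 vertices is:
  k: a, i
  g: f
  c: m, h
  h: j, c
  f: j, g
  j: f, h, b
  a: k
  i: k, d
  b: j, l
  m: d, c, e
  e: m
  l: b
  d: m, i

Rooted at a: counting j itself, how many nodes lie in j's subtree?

5

j's subtree: {j, f, b, g, l}, size 5.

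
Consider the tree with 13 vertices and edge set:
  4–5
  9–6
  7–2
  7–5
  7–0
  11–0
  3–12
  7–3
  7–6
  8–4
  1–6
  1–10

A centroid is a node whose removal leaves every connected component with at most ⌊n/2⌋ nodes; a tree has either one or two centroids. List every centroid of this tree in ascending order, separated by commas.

7

If 7 is removed the pieces have sizes 4, 3, 2, 2, 1, all ≤ ⌊13/2⌋ = 6.
Every other node leaves some component of size > 6, so the centroid is unique.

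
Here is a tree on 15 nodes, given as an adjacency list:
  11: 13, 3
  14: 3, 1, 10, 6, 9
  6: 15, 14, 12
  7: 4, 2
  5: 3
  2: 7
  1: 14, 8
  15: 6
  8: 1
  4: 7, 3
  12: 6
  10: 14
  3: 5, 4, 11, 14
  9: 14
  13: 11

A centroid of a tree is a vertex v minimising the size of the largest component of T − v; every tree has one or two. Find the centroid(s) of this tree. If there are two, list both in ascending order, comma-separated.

If 14 is removed the pieces have sizes 7, 3, 2, 1, 1, all ≤ ⌊15/2⌋ = 7.
Every other node leaves some component of size > 7, so the centroid is unique.

14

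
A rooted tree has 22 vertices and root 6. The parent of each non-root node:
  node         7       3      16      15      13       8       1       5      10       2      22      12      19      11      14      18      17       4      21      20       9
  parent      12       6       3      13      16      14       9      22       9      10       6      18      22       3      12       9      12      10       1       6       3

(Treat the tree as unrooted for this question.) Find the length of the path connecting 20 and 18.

4

20–6–3–9–18: 4 edges.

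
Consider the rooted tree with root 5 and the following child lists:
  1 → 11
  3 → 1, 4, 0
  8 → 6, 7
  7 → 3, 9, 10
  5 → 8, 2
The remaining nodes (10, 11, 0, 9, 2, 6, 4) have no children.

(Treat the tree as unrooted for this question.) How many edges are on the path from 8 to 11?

8 – 7 – 3 – 1 – 11: 4 edges.

4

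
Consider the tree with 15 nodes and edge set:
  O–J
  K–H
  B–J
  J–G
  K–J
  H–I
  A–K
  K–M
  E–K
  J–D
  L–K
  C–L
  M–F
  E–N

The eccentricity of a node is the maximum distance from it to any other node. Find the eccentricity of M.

Distances from M peak at 3, attained at D (C, G, B, O, I, N also at distance 3).
M–K–J–D

3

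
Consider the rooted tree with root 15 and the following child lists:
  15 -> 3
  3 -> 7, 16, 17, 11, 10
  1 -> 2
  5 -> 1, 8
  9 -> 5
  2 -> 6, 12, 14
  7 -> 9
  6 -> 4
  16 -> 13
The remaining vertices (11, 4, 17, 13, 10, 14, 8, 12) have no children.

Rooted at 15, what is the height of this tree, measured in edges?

8

A deepest node is 4, reached by 15–3–7–9–5–1–2–6–4.
That path has 8 edges, so the height is 8.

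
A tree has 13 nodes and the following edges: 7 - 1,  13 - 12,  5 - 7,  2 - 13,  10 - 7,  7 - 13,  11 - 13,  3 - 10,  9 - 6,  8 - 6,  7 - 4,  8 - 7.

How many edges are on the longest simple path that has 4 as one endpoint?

Distances from 4 peak at 4, attained at 9.
4-7-8-6-9

4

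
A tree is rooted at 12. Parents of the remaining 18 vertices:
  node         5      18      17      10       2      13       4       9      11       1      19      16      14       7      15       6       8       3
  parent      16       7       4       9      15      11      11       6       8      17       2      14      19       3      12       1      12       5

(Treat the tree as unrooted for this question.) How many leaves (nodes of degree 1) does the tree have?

The leaves are 10, 13, 18.
That is 3 leaves.

3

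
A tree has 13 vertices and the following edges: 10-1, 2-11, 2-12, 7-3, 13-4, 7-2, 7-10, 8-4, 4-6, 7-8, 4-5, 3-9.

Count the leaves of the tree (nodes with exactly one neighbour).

7

The leaves are 1, 5, 6, 9, 11, 12, 13.
That is 7 leaves.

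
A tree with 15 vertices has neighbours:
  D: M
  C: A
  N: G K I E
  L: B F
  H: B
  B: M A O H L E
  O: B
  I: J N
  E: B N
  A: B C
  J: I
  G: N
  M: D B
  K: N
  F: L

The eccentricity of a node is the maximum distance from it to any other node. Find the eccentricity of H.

A farthest node from H is J.
The path H–B–E–N–I–J has 5 edges.

5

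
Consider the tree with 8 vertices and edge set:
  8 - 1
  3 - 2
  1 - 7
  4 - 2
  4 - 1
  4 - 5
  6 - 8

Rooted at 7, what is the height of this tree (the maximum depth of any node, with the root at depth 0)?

A deepest node is 3, reached by 7 → 1 → 4 → 2 → 3.
That path has 4 edges, so the height is 4.

4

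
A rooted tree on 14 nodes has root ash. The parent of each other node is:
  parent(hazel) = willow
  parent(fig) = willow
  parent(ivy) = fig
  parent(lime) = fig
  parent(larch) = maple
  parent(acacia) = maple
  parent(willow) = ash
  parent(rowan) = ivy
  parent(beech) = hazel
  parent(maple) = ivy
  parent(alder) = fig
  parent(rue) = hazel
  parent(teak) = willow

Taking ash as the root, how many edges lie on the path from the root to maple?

Climbing from maple to the root: maple – ivy – fig – willow – ash. That's 4 steps.

4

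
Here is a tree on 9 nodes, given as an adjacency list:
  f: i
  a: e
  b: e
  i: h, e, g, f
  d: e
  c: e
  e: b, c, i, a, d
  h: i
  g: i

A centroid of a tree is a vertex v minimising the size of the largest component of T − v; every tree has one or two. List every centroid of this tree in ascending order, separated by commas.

e

Delete e: the remaining components have sizes 4, 1, 1, 1, 1. Max 4 ≤ 4, so e is a centroid.
No neighbour of e does as well, so e is the unique centroid.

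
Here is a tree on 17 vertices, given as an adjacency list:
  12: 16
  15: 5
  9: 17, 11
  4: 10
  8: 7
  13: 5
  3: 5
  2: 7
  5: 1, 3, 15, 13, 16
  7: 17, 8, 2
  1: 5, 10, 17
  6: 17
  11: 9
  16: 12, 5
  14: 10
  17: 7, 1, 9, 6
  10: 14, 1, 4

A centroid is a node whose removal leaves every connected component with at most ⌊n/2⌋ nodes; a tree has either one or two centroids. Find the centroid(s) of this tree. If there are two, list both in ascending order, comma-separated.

If 1 is removed the pieces have sizes 7, 6, 3, all ≤ ⌊17/2⌋ = 8.
No neighbour of 1 does as well, so 1 is the unique centroid.

1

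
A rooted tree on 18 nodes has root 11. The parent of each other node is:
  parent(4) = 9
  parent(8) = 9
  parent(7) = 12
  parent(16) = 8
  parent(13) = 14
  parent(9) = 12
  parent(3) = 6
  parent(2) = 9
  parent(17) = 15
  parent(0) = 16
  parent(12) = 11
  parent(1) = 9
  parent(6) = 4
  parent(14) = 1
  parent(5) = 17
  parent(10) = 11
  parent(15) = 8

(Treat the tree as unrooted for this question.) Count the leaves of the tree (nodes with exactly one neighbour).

7

The leaves are 0, 2, 3, 5, 7, 10, 13.
That is 7 leaves.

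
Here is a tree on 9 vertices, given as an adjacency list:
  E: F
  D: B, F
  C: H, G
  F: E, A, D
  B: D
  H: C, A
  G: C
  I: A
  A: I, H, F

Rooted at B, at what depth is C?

5

Climbing from C to the root: C → H → A → F → D → B. That's 5 steps.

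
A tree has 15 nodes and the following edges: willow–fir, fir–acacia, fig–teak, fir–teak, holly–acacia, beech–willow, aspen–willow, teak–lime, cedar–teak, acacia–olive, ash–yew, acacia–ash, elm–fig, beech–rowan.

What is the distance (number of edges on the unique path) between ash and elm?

5

ash–acacia–fir–teak–fig–elm: 5 edges.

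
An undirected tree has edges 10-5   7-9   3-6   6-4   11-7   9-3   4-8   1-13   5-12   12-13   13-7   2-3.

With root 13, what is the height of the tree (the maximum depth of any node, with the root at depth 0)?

6

A deepest node is 8, reached by 13 – 7 – 9 – 3 – 6 – 4 – 8.
That path has 6 edges, so the height is 6.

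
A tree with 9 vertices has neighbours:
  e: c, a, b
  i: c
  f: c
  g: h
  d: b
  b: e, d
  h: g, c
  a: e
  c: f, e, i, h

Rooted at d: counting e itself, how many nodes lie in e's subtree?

7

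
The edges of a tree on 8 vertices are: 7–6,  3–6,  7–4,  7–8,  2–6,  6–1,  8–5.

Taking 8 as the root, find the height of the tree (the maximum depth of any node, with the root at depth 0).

3

The longest root-to-leaf path is 8–7–6–3 (3 edges).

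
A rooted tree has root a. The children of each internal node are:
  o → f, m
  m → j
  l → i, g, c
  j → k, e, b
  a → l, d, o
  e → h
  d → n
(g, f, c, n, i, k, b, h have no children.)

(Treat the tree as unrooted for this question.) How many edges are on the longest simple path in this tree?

BFS from h reaches i last, at distance 7; BFS from i confirms no node is farther.
Path: h–e–j–m–o–a–l–i.

7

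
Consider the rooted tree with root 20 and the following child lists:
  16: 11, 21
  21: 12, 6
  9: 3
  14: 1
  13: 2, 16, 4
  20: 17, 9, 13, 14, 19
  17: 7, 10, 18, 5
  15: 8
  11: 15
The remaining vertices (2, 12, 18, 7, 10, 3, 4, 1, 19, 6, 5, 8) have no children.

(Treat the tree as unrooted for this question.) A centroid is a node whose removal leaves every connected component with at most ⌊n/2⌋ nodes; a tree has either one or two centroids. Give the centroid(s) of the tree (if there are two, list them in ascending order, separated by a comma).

20

Removing 20 splits the tree into components of sizes 10, 5, 2, 2, 1; the largest is 10 ≤ ⌊21/2⌋ = 10.
Every other node leaves some component of size > 10, so the centroid is unique.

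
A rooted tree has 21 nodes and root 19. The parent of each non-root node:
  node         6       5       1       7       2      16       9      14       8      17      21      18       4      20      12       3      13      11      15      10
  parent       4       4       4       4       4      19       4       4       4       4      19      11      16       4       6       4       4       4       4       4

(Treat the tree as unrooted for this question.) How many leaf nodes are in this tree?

The leaves are 1, 2, 3, 5, 7, 8, 9, 10, 12, 13, 14, 15, 17, 18, 20, 21.
That is 16 leaves.

16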